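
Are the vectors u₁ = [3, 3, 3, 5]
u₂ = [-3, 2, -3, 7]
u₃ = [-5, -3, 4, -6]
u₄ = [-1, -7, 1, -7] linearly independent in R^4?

Place the vectors as rows of a 4×4 matrix and reduce to echelon form.
The reduction yields 4 nonzero rows, so the rank is 4.
Since rank = 4 (the number of vectors), the set is linearly independent.

linearly independent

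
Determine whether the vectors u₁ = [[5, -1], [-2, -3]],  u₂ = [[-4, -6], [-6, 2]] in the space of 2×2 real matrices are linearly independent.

linearly independent

Write each element as a coordinate vector in ℝ⁴ using {E₁₁, E₁₂, E₂₁, E₂₂}.
Place the vectors as rows of a 2×4 matrix and reduce to echelon form.
The reduction yields 2 nonzero rows, so the rank is 2.
Since rank = 2 (the number of vectors), the set is linearly independent.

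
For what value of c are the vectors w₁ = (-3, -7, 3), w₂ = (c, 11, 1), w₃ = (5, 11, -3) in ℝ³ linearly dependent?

Dependence holds iff the 3×3 matrix [w₁ w₂ w₃] is singular.
Expanding, det = 12*c - 68.
This vanishes exactly when c = 17/3.

c = 17/3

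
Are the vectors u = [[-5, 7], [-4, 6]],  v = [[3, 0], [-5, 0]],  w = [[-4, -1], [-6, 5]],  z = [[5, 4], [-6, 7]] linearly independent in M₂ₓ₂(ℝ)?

linearly independent

Write each element as a coordinate vector in ℝ⁴ using {E₁₁, E₁₂, E₂₁, E₂₂}.
Row-reduce the matrix whose columns are u, v, w, z.
The reduction yields 4 nonzero rows, so the rank is 4.
Since rank = 4 (the number of vectors), the set is linearly independent.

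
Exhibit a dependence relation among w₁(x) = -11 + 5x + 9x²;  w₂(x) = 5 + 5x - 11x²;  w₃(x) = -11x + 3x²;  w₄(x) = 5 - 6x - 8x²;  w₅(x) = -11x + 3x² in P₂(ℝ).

w₂ + w₃ - w₄ = 0

Pass to coordinate vectors relative to the basis {1, x, x²}.
Write the vectors as columns of a matrix and find a nonzero vector in its null space.
One solution (up to scaling) is (0, 1, 1, -1, 0).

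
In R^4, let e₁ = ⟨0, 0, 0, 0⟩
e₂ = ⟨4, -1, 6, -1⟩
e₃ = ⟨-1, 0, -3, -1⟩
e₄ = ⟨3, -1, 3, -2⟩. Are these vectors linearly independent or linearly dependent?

One of the vectors is the zero vector, so the set is linearly dependent.

linearly dependent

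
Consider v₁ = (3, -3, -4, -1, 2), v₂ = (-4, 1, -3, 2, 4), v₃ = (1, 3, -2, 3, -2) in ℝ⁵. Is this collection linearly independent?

linearly independent

Row-reduce the matrix whose columns are v₁, v₂, v₃.
The reduction yields 3 nonzero rows, so the rank is 3.
Since rank = 3 (the number of vectors), the set is linearly independent.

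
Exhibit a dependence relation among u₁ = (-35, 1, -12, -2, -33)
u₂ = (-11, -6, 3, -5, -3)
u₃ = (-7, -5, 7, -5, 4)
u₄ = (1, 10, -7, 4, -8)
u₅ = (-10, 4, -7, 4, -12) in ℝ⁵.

u₁ - 3u₂ + u₃ - u₄ - u₅ = 0

Write the vectors as columns of a matrix and find a nonzero vector in its null space.
A generator of the null space is (1, -3, 1, -1, -1).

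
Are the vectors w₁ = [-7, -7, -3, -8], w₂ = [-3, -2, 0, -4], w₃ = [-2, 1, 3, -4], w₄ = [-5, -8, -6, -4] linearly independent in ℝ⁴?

linearly dependent

Form the 4×4 matrix with these as columns; its determinant is 0.
A zero determinant means the columns are linearly dependent.
Indeed w₁ - 3w₂ + w₃ = 0.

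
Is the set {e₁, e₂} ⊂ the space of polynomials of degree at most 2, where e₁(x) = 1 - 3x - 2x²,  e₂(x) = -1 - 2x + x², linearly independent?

linearly independent

Take coordinates with respect to the standard basis {1, x, x²}.
Place the vectors as rows of a 2×3 matrix and reduce to echelon form.
The reduction yields 2 nonzero rows, so the rank is 2.
Since rank = 2 (the number of vectors), the set is linearly independent.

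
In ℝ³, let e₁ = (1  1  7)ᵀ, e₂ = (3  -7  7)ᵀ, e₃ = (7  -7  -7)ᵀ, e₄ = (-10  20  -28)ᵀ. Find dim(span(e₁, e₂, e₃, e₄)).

dim = 3

Put the 3×4 matrix [e₁|e₂|e₃|e₄] into echelon form.
There are 3 pivot columns, so rank = 3.
(With 4 elements in a 3-dimensional space the rank is at most 3.)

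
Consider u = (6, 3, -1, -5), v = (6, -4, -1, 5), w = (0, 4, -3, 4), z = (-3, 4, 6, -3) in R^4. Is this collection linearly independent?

linearly independent

Place the vectors as rows of a 4×4 matrix and reduce to echelon form.
The reduction yields 4 nonzero rows, so the rank is 4.
Since rank = 4 (the number of vectors), the set is linearly independent.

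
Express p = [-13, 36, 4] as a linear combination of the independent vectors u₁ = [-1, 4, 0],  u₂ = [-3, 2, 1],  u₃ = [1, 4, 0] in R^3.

p = 4u₁ + 4u₂ + 3u₃

Since u₁, u₂, u₃ are independent, the coefficients expressing p are uniquely determined by a linear system.
Row-reducing the augmented matrix gives the unique coefficients (a₁, a₂, a₃) = (4, 4, 3).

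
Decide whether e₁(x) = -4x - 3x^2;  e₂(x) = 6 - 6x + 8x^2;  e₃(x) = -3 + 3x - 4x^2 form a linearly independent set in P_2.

linearly dependent

Write each element as a coordinate vector in ℝ³ using {1, x, x^2}.
One vector is a scalar multiple of another, so the set is dependent.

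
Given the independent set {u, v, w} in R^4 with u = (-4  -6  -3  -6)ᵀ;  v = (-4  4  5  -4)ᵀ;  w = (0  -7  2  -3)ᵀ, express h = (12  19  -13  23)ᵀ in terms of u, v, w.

Since u, v, w are independent, the coefficients expressing h are uniquely determined by a linear system.
Back-substitution yields (a₁, a₂, a₃) = (-1, -2, -3).

h = -u - 2v - 3w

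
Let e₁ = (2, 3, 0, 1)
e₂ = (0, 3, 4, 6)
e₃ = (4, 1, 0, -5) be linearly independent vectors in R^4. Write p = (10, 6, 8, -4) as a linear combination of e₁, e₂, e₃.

p = -e₁ + 2e₂ + 3e₃

Write p = α₁e₁ + … + α₃e₃ and equate components.
The system has the unique solution (α₁, α₂, α₃) = (-1, 2, 3).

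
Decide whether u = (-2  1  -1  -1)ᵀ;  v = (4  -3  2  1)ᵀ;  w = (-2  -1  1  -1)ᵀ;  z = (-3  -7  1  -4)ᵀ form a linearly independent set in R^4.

linearly independent

Place the vectors as rows of a 4×4 matrix and reduce to echelon form.
The reduction yields 4 nonzero rows, so the rank is 4.
Since rank = 4 (the number of vectors), the set is linearly independent.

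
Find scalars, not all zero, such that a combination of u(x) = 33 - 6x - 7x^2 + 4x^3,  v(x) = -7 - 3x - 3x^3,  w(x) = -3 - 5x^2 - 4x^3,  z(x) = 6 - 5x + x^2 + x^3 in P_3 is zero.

u + 3v - 2w - 3z = 0

Pass to coordinate vectors relative to the basis {1, x, …, x^3}.
Write the vectors as columns of a matrix and find a nonzero vector in its null space.
A generator of the null space is (1, 3, -2, -3).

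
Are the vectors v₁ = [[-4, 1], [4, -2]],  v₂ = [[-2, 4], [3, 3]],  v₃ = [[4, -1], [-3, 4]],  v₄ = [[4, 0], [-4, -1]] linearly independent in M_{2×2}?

linearly independent

Take coordinates with respect to the standard basis {E₁₁, E₁₂, E₂₁, E₂₂}.
Form the 4×4 matrix with these as columns; its determinant is 50.
A nonzero determinant means the columns are linearly independent.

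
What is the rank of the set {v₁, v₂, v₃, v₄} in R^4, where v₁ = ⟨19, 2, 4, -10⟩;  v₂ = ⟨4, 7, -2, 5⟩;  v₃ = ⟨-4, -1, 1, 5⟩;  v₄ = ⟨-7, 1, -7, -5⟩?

Form the matrix with v₁, v₂, v₃, v₄ as columns and reduce.
Exactly 3 pivots survive; hence the rank is 3.

3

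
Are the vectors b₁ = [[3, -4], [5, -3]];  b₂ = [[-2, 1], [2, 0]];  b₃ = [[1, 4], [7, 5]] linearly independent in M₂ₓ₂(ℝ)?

Take coordinates with respect to the standard basis {E₁₁, E₁₂, E₂₁, E₂₂}.
Place the vectors as rows of a 3×4 matrix and reduce to echelon form.
The reduction yields 3 nonzero rows, so the rank is 3.
Since rank = 3 (the number of vectors), the set is linearly independent.

linearly independent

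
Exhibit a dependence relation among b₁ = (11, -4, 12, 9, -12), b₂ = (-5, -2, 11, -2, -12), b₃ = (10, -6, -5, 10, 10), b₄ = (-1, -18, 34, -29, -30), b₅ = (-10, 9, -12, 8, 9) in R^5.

b₁ - 2b₂ + b₄ + 2b₅ = 0

Write the vectors as columns of a matrix and find a nonzero vector in its null space.
One solution (up to scaling) is (1, -2, 0, 1, 2).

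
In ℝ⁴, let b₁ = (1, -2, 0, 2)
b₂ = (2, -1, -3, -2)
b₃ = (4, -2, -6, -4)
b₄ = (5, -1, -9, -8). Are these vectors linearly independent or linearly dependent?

linearly dependent

Form the 4×4 matrix with these as columns; its determinant is 0.
A zero determinant means the columns are linearly dependent.
Indeed 2b₂ - b₃ = 0.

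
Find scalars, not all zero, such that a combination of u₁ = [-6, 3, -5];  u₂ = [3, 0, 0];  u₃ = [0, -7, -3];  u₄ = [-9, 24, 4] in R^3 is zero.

u₁ - u₂ - 3u₃ - u₄ = 0

Solve the homogeneous system with u₁, u₂, u₃, u₄ as columns by row-reducing the coefficient matrix.
A generator of the null space is (1, -1, -3, -1).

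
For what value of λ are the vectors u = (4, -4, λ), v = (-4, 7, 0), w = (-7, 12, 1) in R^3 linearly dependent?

The set is linearly dependent precisely when det[u; v; w] = 0.
The determinant works out to λ + 12.
Setting this to zero gives λ = -12.

λ = -12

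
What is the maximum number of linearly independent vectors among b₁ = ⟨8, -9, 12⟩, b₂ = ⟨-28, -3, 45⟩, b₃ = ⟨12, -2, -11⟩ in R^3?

Row-reduce the 3×3 matrix with these as rows.
The echelon form has 2 nonzero rows, so the rank is 2.

2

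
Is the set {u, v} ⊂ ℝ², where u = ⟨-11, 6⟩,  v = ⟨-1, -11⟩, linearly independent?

linearly independent

The matrix [u|v] has determinant 127.
A nonzero determinant means the columns are linearly independent.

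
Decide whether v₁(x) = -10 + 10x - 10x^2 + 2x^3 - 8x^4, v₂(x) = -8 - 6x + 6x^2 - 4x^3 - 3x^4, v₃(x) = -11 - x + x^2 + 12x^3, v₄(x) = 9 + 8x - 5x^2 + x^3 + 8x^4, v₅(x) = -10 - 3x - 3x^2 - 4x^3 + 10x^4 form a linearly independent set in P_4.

Take coordinates with respect to the standard basis {1, x, …, x^4}.
The matrix [v₁|v₂|v₃|v₄|v₅] has determinant -173214.
A nonzero determinant means the columns are linearly independent.

linearly independent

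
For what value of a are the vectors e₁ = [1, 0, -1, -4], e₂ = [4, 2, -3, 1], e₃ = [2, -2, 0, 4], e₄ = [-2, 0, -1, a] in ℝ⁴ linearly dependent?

Dependence holds iff the 4×4 matrix [e₁ e₂ e₃ e₄] is singular.
Cofactor expansion gives det = 6*a + 126.
Setting this to zero gives a = -21.

a = -21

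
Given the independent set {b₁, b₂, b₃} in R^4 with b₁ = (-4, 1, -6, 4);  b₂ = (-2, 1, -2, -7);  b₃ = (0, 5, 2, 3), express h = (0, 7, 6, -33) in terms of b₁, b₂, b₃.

h = -2b₁ + 4b₂ + b₃

Set up the augmented matrix [b₁ | b₂ | b₃ | h] and row-reduce.
Row-reducing the augmented matrix gives the unique coefficients (c₁, c₂, c₃) = (-2, 4, 1).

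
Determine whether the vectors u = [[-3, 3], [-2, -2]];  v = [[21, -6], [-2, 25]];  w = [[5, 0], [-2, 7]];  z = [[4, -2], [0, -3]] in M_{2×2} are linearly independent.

Write each element as a coordinate vector in ℝ⁴ using {E₁₁, E₁₂, E₂₁, E₂₂}.
Form the 4×4 matrix with these as columns; its determinant is 0.
A zero determinant means the columns are linearly dependent.
Indeed 2u + v - 3w = 0.

linearly dependent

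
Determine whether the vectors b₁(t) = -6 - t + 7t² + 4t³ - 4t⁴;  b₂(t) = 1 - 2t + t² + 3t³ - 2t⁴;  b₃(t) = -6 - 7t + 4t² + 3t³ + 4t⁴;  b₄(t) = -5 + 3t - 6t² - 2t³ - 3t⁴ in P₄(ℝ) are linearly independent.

linearly independent

Write each element as a coordinate vector in ℝ⁵ using {1, t, …, t⁴}.
Place the vectors as rows of a 4×5 matrix and reduce to echelon form.
The reduction yields 4 nonzero rows, so the rank is 4.
Since rank = 4 (the number of vectors), the set is linearly independent.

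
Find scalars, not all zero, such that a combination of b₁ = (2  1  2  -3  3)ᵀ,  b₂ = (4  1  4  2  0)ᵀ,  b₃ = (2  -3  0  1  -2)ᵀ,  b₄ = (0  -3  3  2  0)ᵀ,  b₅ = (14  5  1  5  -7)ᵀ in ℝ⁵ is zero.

Solve the homogeneous system with b₁, b₂, b₃, b₄, b₅ as columns by row-reducing the coefficient matrix.
One solution (up to scaling) is (1, -3, -2, 3, 1).

b₁ - 3b₂ - 2b₃ + 3b₄ + b₅ = 0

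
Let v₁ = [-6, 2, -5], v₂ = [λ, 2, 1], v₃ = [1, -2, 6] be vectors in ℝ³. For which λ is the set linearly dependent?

Dependence holds iff the 3×3 matrix [v₁ v₂ v₃] is singular.
Expanding, det = -2*λ - 72.
This vanishes exactly when λ = -36.

λ = -36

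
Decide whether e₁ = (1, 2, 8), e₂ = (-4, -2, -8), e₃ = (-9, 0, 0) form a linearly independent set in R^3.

linearly dependent

Row-reduce the matrix whose columns are e₁, e₂, e₃.
The reduction yields 2 nonzero rows, so the rank is 2.
Since rank 2 < 3, the set is linearly dependent.
Indeed 3e₁ + 3e₂ - e₃ = 0.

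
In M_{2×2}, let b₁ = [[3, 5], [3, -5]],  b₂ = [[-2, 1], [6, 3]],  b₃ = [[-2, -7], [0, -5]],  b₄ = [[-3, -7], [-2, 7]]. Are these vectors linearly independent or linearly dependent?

Take coordinates with respect to the standard basis {E₁₁, E₁₂, E₂₁, E₂₂}.
Form the 4×4 matrix with these as columns; its determinant is 736.
A nonzero determinant means the columns are linearly independent.

linearly independent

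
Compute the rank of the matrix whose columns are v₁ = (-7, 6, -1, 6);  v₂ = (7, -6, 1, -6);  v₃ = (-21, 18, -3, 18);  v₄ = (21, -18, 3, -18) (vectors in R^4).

rank 1

Row-reduce the 4×4 matrix with these as rows.
The echelon form has 1 nonzero row, so the rank is 1.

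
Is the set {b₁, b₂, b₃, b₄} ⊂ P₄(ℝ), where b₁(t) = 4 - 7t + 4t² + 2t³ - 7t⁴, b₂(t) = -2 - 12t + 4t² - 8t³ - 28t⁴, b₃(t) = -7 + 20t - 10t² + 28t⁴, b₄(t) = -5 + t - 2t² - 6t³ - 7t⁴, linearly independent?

Take coordinates with respect to the standard basis {1, t, …, t⁴}.
Place the vectors as rows of a 4×5 matrix and reduce to echelon form.
The reduction yields 2 nonzero rows, so the rank is 2.
Since rank 2 < 4, the set is linearly dependent.

linearly dependent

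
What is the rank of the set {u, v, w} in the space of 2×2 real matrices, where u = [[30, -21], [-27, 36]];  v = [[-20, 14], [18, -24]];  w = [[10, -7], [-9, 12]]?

rank 1

Represent each element by its coordinate vector in ℝ⁴.
Apply Gaussian elimination to the matrix whose rows are u, v, w.
Exactly 1 pivot survives; hence the rank is 1.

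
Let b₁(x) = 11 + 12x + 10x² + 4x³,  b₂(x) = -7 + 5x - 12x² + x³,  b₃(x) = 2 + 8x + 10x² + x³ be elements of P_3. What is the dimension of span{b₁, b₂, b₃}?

Pass to coordinate vectors with respect to the basis {1, x, …, x³}.
Put the 4×3 matrix [b₁|b₂|b₃] into echelon form.
There are 3 pivot columns, so rank = 3.

3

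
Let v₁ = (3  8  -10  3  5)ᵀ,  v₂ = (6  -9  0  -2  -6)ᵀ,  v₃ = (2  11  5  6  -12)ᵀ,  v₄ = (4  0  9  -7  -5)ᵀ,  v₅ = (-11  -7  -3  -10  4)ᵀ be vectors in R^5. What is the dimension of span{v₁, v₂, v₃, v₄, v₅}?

dim = 5

Apply Gaussian elimination to the matrix whose rows are v₁, v₂, v₃, v₄, v₅.
Reduction leaves 5 leading entries, giving rank 5.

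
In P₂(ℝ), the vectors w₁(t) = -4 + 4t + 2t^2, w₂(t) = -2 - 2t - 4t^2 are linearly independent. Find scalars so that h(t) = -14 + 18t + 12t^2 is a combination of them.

h = 4w₁ - w₂

Work in coordinates with respect to the standard basis {1, t, t^2}.
Set up the augmented matrix [w₁ | w₂ | h] and row-reduce.
Row-reducing the augmented matrix gives the unique coefficients (α₁, α₂) = (4, -1).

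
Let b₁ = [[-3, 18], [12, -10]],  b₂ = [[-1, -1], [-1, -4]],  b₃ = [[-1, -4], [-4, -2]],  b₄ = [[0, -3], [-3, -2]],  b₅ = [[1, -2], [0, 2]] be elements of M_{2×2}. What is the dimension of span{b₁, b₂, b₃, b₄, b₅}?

dim = 4

Pass to coordinate vectors with respect to the basis {E₁₁, E₁₂, E₂₁, E₂₂}.
Form the matrix with b₁, b₂, b₃, b₄, b₅ as columns and reduce.
Exactly 4 pivots survive; hence the rank is 4.
(With 5 elements in a 4-dimensional space the rank is at most 4.)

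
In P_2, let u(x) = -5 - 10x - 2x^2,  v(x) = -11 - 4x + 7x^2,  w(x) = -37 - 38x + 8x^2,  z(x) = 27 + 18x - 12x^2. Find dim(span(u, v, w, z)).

Represent each element by its coordinate vector in ℝ³.
Row-reduce the 4×3 matrix with these as rows.
The echelon form has 2 nonzero rows, so the rank is 2.
(With 4 elements in a 3-dimensional space the rank is at most 3.)

dim = 2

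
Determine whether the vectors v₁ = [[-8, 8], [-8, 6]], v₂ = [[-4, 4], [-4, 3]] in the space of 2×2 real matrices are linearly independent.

linearly dependent

Write each element as a coordinate vector in ℝ⁴ using {E₁₁, E₁₂, E₂₁, E₂₂}.
Row-reduce the matrix whose columns are v₁, v₂.
The reduction yields 1 nonzero row, so the rank is 1.
Since rank 1 < 2, the set is linearly dependent.
Indeed v₁ - 2v₂ = 0.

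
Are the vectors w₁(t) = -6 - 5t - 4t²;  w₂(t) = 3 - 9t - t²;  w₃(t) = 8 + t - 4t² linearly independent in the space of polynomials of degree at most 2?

linearly independent

Write each element as a coordinate vector in ℝ³ using {1, t, t²}.
Form the 3×3 matrix with these as columns; its determinant is -542.
A nonzero determinant means the columns are linearly independent.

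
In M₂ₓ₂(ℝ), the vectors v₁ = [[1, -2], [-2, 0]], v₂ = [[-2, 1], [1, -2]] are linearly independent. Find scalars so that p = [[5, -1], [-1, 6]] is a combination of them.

p = -v₁ - 3v₂

Take coordinate vectors relative to {E₁₁, E₁₂, E₂₁, E₂₂}.
Solve the system with v₁, v₂ as columns and p as the right-hand side.
Row-reducing the augmented matrix gives the unique coefficients (c₁, c₂) = (-1, -3).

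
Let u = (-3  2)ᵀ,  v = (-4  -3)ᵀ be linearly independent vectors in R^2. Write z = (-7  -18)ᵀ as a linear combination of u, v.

Solve the system with u, v as columns and z as the right-hand side.
Row-reducing the augmented matrix gives the unique coefficients (α₁, α₂) = (-3, 4).

z = -3u + 4v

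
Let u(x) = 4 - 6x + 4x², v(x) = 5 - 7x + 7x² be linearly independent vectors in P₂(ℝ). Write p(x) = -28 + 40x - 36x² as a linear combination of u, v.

p = -2u - 4v

Work in coordinates with respect to the standard basis {1, x, x²}.
Solve the system with u, v as columns and p as the right-hand side.
The system has the unique solution (a₁, a₂) = (-2, -4).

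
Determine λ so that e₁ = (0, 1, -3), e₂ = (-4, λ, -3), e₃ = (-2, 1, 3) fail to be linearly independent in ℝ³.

λ = 5

Dependence holds iff the 3×3 matrix [e₁ e₂ e₃] is singular.
The determinant works out to 30 - 6*λ.
Solving 30 - 6*λ = 0 yields λ = 5.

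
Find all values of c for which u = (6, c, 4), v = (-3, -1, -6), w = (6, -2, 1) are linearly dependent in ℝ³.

c = -10/11

Place the vectors as rows of a 3×3 matrix; dependence ⇔ determinant zero.
Cofactor expansion gives det = -33*c - 30.
Solving -33*c - 30 = 0 yields c = -10/11.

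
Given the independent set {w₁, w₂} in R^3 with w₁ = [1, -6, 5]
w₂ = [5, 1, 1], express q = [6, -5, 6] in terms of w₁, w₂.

Write q = α₁w₁ + α₂w₂ and equate components.
The system has the unique solution (α₁, α₂) = (1, 1).

q = w₁ + w₂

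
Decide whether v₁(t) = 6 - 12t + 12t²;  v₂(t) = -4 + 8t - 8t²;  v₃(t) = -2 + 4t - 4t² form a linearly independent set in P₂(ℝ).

linearly dependent

Take coordinates with respect to the standard basis {1, t, t²}.
Form the 3×3 matrix with these as columns; its determinant is 0.
A zero determinant means the columns are linearly dependent.
Indeed 2v₁ + 3v₂ = 0.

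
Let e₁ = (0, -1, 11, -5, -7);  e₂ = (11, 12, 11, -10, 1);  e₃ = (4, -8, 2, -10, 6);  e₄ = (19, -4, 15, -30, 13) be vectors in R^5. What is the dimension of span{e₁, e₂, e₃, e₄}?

3

Form the matrix with e₁, e₂, e₃, e₄ as columns and reduce.
Reduction leaves 3 leading entries, giving rank 3.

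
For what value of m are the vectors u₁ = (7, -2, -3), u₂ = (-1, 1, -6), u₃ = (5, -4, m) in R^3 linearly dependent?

m = 21

Dependence holds iff the 3×3 matrix [u₁ u₂ u₃] is singular.
The determinant works out to 5*m - 105.
Setting this to zero gives m = 21.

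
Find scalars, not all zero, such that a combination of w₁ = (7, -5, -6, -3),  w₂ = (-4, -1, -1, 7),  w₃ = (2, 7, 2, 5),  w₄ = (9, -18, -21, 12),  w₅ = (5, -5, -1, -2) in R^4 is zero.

3w₁ + 3w₂ - w₄ = 0

Solve the homogeneous system with w₁, w₂, w₃, w₄, w₅ as columns by row-reducing the coefficient matrix.
A generator of the null space is (3, 3, 0, -1, 0).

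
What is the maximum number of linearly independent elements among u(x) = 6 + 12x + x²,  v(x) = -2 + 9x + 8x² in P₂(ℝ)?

Represent each element by its coordinate vector in ℝ³.
Row-reduce the 2×3 matrix with these as rows.
There are 2 pivot columns, so rank = 2.

2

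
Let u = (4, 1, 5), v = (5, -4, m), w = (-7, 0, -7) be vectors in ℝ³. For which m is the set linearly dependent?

The vectors are dependent exactly when the determinant of the matrix with rows u, v, w vanishes.
The determinant works out to 7 - 7*m.
This vanishes exactly when m = 1.

m = 1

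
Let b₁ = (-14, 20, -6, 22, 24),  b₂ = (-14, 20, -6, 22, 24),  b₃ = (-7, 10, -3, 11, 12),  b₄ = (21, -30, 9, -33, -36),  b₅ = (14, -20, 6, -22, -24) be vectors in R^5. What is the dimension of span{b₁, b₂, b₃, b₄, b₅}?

Apply Gaussian elimination to the matrix whose rows are b₁, b₂, b₃, b₄, b₅.
There is 1 pivot column, so rank = 1.

dim = 1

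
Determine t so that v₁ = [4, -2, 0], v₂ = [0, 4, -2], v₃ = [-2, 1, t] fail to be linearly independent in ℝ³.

The vectors are dependent exactly when the determinant of the matrix with rows v₁, v₂, v₃ vanishes.
Cofactor expansion gives det = 16*t.
Solving 16*t = 0 yields t = 0.

t = 0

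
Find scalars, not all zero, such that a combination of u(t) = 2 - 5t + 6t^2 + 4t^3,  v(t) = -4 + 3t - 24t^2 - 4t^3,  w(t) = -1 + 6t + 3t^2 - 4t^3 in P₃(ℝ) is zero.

Take coordinates with respect to {1, t, …, t^3}.
Write the vectors as columns of a matrix and find a nonzero vector in its null space.
One solution (up to scaling) is (3, 1, 2).

3u + v + 2w = 0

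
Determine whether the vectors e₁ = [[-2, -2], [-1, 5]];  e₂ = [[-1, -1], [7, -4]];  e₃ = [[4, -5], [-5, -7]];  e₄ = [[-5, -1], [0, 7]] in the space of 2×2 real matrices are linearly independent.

Write each element as a coordinate vector in ℝ⁴ using {E₁₁, E₁₂, E₂₁, E₂₂}.
Form the 4×4 matrix with these as columns; its determinant is 634.
A nonzero determinant means the columns are linearly independent.

linearly independent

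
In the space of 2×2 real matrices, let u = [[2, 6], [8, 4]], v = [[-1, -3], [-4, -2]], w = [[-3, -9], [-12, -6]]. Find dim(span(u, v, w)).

Use coordinates relative to {E₁₁, E₁₂, E₂₁, E₂₂}.
Apply Gaussian elimination to the matrix whose rows are u, v, w.
The echelon form has 1 nonzero row, so the rank is 1.

dim = 1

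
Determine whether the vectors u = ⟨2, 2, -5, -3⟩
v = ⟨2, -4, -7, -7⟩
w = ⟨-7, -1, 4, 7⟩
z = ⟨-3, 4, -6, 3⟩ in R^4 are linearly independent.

linearly independent

Form the 4×4 matrix with these as columns; its determinant is 278.
A nonzero determinant means the columns are linearly independent.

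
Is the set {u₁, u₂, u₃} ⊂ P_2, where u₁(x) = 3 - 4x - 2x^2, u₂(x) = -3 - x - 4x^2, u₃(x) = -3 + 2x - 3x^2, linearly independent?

Take coordinates with respect to the standard basis {1, x, x^2}.
Place the vectors as rows of a 3×3 matrix and reduce to echelon form.
The reduction yields 3 nonzero rows, so the rank is 3.
Since rank = 3 (the number of vectors), the set is linearly independent.

linearly independent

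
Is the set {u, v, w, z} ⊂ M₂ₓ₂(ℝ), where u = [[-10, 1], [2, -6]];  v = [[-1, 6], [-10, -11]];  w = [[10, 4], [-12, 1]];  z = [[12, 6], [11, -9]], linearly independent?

linearly independent

Write each element as a coordinate vector in ℝ⁴ using {E₁₁, E₁₂, E₂₁, E₂₂}.
Form the 4×4 matrix with these as columns; its determinant is 5535.
A nonzero determinant means the columns are linearly independent.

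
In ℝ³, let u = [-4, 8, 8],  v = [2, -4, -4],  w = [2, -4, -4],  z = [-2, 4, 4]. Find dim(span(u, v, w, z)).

Form the matrix with u, v, w, z as columns and reduce.
Exactly 1 pivot survives; hence the rank is 1.
(With 4 elements in a 3-dimensional space the rank is at most 3.)

1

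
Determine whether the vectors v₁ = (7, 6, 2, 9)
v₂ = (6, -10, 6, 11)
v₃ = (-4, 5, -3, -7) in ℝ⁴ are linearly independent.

Row-reduce the matrix whose columns are v₁, v₂, v₃.
The reduction yields 3 nonzero rows, so the rank is 3.
Since rank = 3 (the number of vectors), the set is linearly independent.

linearly independent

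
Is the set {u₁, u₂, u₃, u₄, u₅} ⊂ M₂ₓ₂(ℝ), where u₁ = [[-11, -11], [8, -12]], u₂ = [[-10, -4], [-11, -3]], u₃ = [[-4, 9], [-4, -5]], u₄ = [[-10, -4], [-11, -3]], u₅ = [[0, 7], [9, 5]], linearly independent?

linearly dependent

Write each element as a coordinate vector in ℝ⁴ using {E₁₁, E₁₂, E₂₁, E₂₂}.
There are 5 vectors in a 4-dimensional space, so they cannot be linearly independent.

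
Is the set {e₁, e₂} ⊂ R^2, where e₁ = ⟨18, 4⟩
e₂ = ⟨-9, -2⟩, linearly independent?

linearly dependent

Row-reduce the matrix whose columns are e₁, e₂.
The reduction yields 1 nonzero row, so the rank is 1.
Since rank 1 < 2, the set is linearly dependent.
Indeed e₁ + 2e₂ = 0.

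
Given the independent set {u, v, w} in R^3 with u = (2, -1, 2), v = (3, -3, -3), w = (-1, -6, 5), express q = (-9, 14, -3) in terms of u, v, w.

q = -2u - 2v - w

Solve the system with u, v, w as columns and q as the right-hand side.
Back-substitution yields (c₁, c₂, c₃) = (-2, -2, -1).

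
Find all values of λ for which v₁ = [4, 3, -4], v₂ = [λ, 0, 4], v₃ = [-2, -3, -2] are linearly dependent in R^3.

Place the vectors as rows of a 3×3 matrix; dependence ⇔ determinant zero.
The determinant works out to 18*λ + 24.
Setting this to zero gives λ = -4/3.

λ = -4/3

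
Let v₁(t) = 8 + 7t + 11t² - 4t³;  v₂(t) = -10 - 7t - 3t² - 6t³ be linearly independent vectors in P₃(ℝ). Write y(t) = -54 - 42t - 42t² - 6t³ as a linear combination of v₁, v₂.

y = -3v₁ + 3v₂

Take coordinate vectors relative to {1, t, …, t³}.
Since v₁, v₂ are independent, the coefficients expressing y are uniquely determined by a linear system.
Back-substitution yields (a₁, a₂) = (-3, 3).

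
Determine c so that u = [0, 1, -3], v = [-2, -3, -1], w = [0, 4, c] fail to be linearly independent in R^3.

c = -12

The vectors are dependent exactly when the determinant of the matrix with rows u, v, w vanishes.
Expanding, det = 2*c + 24.
Solving 2*c + 24 = 0 yields c = -12.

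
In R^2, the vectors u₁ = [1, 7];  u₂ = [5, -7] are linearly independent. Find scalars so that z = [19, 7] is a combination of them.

z = 4u₁ + 3u₂

Write z = a₁u₁ + a₂u₂ and equate components.
Back-substitution yields (a₁, a₂) = (4, 3).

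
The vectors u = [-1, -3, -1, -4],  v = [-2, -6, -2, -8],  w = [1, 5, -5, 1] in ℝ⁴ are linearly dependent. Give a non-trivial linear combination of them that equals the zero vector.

2u - v = 0

Set up α₁u + … + α₃w = 0 and solve the homogeneous system.
The free variable yields coefficients (2, -1, 0) (any nonzero multiple also works).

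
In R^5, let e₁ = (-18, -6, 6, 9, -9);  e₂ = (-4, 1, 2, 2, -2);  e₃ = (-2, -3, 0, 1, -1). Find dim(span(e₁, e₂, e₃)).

2

Row-reduce the 3×5 matrix with these as rows.
There are 2 pivot columns, so rank = 2.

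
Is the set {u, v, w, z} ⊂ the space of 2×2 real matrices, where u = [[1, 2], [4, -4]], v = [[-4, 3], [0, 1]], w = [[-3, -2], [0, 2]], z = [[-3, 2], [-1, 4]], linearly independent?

linearly independent

Write each element as a coordinate vector in ℝ⁴ using {E₁₁, E₁₂, E₂₁, E₂₂}.
Row-reduce the matrix whose columns are u, v, w, z.
The reduction yields 4 nonzero rows, so the rank is 4.
Since rank = 4 (the number of vectors), the set is linearly independent.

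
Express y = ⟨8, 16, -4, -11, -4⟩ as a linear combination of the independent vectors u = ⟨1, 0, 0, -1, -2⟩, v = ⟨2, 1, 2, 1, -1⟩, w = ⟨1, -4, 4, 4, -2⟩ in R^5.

Since u, v, w are independent, the coefficients expressing y are uniquely determined by a linear system.
Row-reducing the augmented matrix gives the unique coefficients (α₁, α₂, α₃) = (3, 4, -3).

y = 3u + 4v - 3w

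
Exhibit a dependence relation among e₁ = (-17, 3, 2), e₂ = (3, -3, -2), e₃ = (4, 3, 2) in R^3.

Write the vectors as columns of a matrix and find a nonzero vector in its null space.
One solution (up to scaling) is (1, 3, 2).

e₁ + 3e₂ + 2e₃ = 0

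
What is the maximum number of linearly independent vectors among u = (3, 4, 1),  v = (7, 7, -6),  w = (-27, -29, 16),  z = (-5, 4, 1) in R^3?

3

Row-reduce the 4×3 matrix with these as rows.
There are 3 pivot columns, so rank = 3.
(With 4 elements in a 3-dimensional space the rank is at most 3.)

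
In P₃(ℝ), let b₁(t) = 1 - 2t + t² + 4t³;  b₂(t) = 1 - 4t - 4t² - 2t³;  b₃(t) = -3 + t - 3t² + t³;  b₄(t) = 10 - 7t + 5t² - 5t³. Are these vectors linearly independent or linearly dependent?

linearly dependent

Write each element as a coordinate vector in ℝ⁴ using {1, t, …, t³}.
Row-reduce the matrix whose columns are b₁, b₂, b₃, b₄.
The reduction yields 3 nonzero rows, so the rank is 3.
Since rank 3 < 4, the set is linearly dependent.
Indeed b₂ - 3b₃ - b₄ = 0.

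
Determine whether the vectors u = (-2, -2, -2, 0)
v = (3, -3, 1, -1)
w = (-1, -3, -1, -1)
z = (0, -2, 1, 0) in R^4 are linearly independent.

linearly independent

Place the vectors as rows of a 4×4 matrix and reduce to echelon form.
The reduction yields 4 nonzero rows, so the rank is 4.
Since rank = 4 (the number of vectors), the set is linearly independent.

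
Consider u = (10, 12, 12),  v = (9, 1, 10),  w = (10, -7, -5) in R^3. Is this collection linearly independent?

Row-reduce the matrix whose columns are u, v, w.
The reduction yields 3 nonzero rows, so the rank is 3.
Since rank = 3 (the number of vectors), the set is linearly independent.

linearly independent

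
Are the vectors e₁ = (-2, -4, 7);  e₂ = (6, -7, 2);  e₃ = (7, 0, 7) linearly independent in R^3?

Row-reduce the matrix whose columns are e₁, e₂, e₃.
The reduction yields 3 nonzero rows, so the rank is 3.
Since rank = 3 (the number of vectors), the set is linearly independent.

linearly independent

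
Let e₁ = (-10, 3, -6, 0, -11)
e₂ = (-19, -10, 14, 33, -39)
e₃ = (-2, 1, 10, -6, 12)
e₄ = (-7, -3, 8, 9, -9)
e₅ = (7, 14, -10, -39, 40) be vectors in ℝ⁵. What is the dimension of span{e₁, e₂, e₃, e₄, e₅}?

Row-reduce the 5×5 matrix with these as rows.
Exactly 3 pivots survive; hence the rank is 3.

3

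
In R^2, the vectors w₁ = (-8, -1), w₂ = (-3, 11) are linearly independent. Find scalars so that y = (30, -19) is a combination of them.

y = -3w₁ - 2w₂

Since w₁, w₂ are independent, the coefficients expressing y are uniquely determined by a linear system.
The system has the unique solution (a₁, a₂) = (-3, -2).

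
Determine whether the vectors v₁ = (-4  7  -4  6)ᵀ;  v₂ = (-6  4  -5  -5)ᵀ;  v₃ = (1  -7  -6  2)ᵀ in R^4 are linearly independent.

Place the vectors as rows of a 3×4 matrix and reduce to echelon form.
The reduction yields 3 nonzero rows, so the rank is 3.
Since rank = 3 (the number of vectors), the set is linearly independent.

linearly independent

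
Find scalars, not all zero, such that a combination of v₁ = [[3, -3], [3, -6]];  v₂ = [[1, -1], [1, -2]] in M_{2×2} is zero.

Pass to coordinate vectors relative to the basis {E₁₁, E₁₂, E₂₁, E₂₂}.
Solve the homogeneous system with v₁, v₂ as columns by row-reducing the coefficient matrix.
One solution (up to scaling) is (1, -3).

v₁ - 3v₂ = 0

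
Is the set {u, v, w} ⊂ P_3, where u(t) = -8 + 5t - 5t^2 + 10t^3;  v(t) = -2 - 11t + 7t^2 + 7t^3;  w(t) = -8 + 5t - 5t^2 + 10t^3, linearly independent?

linearly dependent

Write each element as a coordinate vector in ℝ⁴ using {1, t, …, t^3}.
Two of the vectors are equal, giving an immediate dependence.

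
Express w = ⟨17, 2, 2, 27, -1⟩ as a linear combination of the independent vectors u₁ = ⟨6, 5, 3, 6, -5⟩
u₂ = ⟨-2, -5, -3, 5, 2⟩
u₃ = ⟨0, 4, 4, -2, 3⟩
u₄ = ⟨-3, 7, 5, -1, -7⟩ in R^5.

w = 3u₁ + 2u₂ + u₃ - u₄

Set up the augmented matrix [u₁ | u₂ | u₃ | u₄ | w] and row-reduce.
Row-reducing the augmented matrix gives the unique coefficients (α₁, …, α₄) = (3, 2, 1, -1).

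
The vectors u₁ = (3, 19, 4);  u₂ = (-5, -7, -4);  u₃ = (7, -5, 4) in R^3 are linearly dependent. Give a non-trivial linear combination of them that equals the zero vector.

u₁ + 2u₂ + u₃ = 0

Write the vectors as columns of a matrix and find a nonzero vector in its null space.
A generator of the null space is (1, 2, 1).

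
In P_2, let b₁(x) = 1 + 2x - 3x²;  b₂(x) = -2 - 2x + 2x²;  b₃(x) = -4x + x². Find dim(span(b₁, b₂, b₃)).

3

Represent each element by its coordinate vector in ℝ³.
Row-reduce the 3×3 matrix with these as rows.
There are 3 pivot columns, so rank = 3.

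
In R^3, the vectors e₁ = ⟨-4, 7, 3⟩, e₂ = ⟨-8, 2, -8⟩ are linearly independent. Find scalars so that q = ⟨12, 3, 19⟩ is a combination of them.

Write q = a₁e₁ + a₂e₂ and equate components.
Row-reducing the augmented matrix gives the unique coefficients (a₁, a₂) = (1, -2).

q = e₁ - 2e₂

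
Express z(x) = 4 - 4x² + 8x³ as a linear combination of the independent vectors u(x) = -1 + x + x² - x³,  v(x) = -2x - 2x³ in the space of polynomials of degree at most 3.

z = -4u - 2v

Identify each element with its coordinate vector in ℝ⁴ via {1, x, …, x³}.
Solve the system with u, v as columns and z as the right-hand side.
Row-reducing the augmented matrix gives the unique coefficients (c₁, c₂) = (-4, -2).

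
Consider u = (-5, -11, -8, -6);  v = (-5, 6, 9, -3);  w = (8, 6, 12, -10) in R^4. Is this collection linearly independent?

linearly independent

Row-reduce the matrix whose columns are u, v, w.
The reduction yields 3 nonzero rows, so the rank is 3.
Since rank = 3 (the number of vectors), the set is linearly independent.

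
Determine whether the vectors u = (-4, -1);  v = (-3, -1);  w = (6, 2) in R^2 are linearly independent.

There are 3 vectors in a 2-dimensional space, so they cannot be linearly independent.

linearly dependent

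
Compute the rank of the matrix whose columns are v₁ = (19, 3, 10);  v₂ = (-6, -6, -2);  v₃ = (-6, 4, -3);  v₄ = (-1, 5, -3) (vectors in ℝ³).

Form the matrix with v₁, v₂, v₃, v₄ as columns and reduce.
Reduction leaves 3 leading entries, giving rank 3.
(With 4 elements in a 3-dimensional space the rank is at most 3.)

rank 3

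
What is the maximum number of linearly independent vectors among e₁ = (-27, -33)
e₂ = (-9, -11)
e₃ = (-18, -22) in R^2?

1

Put the 2×3 matrix [e₁|e₂|e₃] into echelon form.
Reduction leaves 1 leading entry, giving rank 1.
(With 3 elements in a 2-dimensional space the rank is at most 2.)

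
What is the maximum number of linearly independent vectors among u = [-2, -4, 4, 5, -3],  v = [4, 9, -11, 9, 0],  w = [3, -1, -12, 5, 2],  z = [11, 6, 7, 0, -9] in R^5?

Put the 5×4 matrix [u|v|w|z] into echelon form.
The echelon form has 4 nonzero rows, so the rank is 4.

4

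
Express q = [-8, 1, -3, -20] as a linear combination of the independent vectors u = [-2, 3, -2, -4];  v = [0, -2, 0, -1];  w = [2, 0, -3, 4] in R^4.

Since u, v, w are independent, the coefficients expressing q are uniquely determined by a linear system.
Row-reducing the augmented matrix gives the unique coefficients (α₁, α₂, α₃) = (3, 4, -1).

q = 3u + 4v - w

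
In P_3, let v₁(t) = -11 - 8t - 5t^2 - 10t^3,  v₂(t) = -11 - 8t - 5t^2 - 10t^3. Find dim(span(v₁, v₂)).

dim = 1

Pass to coordinate vectors with respect to the basis {1, t, …, t^3}.
Put the 4×2 matrix [v₁|v₂] into echelon form.
Reduction leaves 1 leading entry, giving rank 1.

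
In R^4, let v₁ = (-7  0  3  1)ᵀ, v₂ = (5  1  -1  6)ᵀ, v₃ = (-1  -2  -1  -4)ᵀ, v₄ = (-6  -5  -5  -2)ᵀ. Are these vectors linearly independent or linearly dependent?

Place the vectors as rows of a 4×4 matrix and reduce to echelon form.
The reduction yields 4 nonzero rows, so the rank is 4.
Since rank = 4 (the number of vectors), the set is linearly independent.

linearly independent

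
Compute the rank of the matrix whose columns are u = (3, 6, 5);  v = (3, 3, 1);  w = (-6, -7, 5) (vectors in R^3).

Form the matrix with u, v, w as columns and reduce.
Exactly 3 pivots survive; hence the rank is 3.

rank 3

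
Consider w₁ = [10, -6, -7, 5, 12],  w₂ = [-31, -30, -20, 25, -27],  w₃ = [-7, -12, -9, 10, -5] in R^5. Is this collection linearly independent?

linearly dependent

Row-reduce the matrix whose columns are w₁, w₂, w₃.
The reduction yields 2 nonzero rows, so the rank is 2.
Since rank 2 < 3, the set is linearly dependent.
Indeed w₁ + w₂ - 3w₃ = 0.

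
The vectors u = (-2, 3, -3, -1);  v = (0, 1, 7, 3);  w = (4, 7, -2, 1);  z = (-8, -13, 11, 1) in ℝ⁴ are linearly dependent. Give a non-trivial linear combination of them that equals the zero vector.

Write the vectors as columns of a matrix and find a nonzero vector in its null space.
A generator of the null space is (0, 1, -2, -1).

v - 2w - z = 0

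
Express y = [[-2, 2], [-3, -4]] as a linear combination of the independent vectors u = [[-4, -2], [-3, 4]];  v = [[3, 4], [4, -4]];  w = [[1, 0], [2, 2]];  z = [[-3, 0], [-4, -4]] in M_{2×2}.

y = u + v - 4w - z

Take coordinate vectors relative to {E₁₁, E₁₂, E₂₁, E₂₂}.
Set up the augmented matrix [u | v | w | z | y] and row-reduce.
Back-substitution yields (a₁, …, a₄) = (1, 1, -4, -1).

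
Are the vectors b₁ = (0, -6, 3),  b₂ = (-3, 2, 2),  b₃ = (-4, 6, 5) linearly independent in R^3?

linearly independent

Place the vectors as rows of a 3×3 matrix and reduce to echelon form.
The reduction yields 3 nonzero rows, so the rank is 3.
Since rank = 3 (the number of vectors), the set is linearly independent.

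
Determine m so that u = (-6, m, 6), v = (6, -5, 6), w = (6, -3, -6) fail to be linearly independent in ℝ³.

m = 3

The vectors are dependent exactly when the determinant of the matrix with rows u, v, w vanishes.
Cofactor expansion gives det = 72*m - 216.
Setting this to zero gives m = 3.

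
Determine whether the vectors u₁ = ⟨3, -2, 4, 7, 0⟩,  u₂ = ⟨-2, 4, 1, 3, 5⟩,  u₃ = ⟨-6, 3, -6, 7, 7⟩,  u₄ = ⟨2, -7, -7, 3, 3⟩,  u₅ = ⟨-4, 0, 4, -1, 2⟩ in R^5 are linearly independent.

Row-reduce the matrix whose columns are u₁, u₂, u₃, u₄, u₅.
The reduction yields 5 nonzero rows, so the rank is 5.
Since rank = 5 (the number of vectors), the set is linearly independent.

linearly independent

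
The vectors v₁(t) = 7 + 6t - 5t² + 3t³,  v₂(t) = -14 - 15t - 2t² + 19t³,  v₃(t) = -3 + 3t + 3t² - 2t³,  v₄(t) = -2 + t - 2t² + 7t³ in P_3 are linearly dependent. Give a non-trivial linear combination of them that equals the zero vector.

Pass to coordinate vectors relative to the basis {1, t, …, t³}.
Write the vectors as columns of a matrix and find a nonzero vector in its null space.
The free variable yields coefficients (2, 1, 2, -3) (any nonzero multiple also works).

2v₁ + v₂ + 2v₃ - 3v₄ = 0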